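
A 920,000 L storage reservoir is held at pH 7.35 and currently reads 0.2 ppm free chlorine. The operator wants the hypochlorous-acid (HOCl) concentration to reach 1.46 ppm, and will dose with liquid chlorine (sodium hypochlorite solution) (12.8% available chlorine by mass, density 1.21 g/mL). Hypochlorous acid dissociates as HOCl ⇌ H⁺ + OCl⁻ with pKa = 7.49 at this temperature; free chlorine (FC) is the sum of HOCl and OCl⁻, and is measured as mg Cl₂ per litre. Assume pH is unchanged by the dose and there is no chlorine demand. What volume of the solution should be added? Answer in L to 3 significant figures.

13.8 L

[OCl⁻]/[HOCl] = 10^(pH − pKa) = 10^(7.35 − 7.49) = 0.7244; fraction as HOCl = 1/(1 + 0.7244) = 0.5799.
Free chlorine required for 1.46 ppm HOCl: 1.46 / 0.5799 = 2.518 ppm.
FC to add: 2.518 − 0.2 = 2.318 mg/L as Cl₂.
Cl₂ equivalent: 2.318 mg/L × 920,000 L = 2132 g.
Product at 12.8% available Cl: 2132 / 0.128 = 16,660 g.
Volume: 16,660 g ÷ 1.21 g/mL = 13,770 mL.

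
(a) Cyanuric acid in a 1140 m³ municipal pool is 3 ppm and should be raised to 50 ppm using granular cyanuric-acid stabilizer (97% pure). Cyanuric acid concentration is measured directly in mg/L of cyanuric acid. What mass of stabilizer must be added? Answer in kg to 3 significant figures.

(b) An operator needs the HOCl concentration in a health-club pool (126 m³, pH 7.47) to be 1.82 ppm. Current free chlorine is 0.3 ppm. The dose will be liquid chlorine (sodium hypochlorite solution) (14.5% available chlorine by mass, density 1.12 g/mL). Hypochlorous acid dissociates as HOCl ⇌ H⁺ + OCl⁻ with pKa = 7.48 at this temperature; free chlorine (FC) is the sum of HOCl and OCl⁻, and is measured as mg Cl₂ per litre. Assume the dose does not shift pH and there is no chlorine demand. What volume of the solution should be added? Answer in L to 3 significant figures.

(a) Volume: 1140 m³ = 1,140,000 L.
(a) CYA to add: (50 − 3) = 47 mg/L × 1,140,000 L = 53,580 g cyanuric acid.
(a) At 97% purity: 53,580 / 0.97 = 55,240 g product.

(b) Volume: 126 m³ = 126,000 L.
(b) [OCl⁻]/[HOCl] = 10^(pH − pKa) = 10^(7.47 − 7.48) = 0.9772; fraction as HOCl = 1/(1 + 0.9772) = 0.5058.
(b) Free chlorine required for 1.82 ppm HOCl: 1.82 / 0.5058 = 3.599 ppm.
(b) FC to add: 3.599 − 0.3 = 3.299 mg/L as Cl₂.
(b) Cl₂ equivalent: 3.299 mg/L × 126,000 L = 415.6 g.
(b) Product at 14.5% available Cl: 415.6 / 0.145 = 2866 g.
(b) Volume: 2866 g ÷ 1.12 g/mL = 2559 mL.

(a) 55.2 kg; (b) 2.56 L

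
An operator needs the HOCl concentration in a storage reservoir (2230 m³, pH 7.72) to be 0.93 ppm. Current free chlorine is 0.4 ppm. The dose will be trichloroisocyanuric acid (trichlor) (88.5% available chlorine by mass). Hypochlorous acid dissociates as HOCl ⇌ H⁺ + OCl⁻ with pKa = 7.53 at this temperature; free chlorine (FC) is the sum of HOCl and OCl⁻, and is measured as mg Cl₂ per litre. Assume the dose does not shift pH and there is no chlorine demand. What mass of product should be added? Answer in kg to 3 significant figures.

Volume: 2230 m³ = 2,230,000 L.
[OCl⁻]/[HOCl] = 10^(pH − pKa) = 10^(7.72 − 7.53) = 1.549; fraction as HOCl = 1/(1 + 1.549) = 0.3923.
Free chlorine required for 0.93 ppm HOCl: 0.93 / 0.3923 = 2.37 ppm.
FC to add: 2.37 − 0.4 = 1.97 mg/L as Cl₂.
Cl₂ equivalent: 1.97 mg/L × 2,230,000 L = 4394 g.
Product at 88.5% available Cl: 4394 / 0.885 = 4965 g.

4.96 kg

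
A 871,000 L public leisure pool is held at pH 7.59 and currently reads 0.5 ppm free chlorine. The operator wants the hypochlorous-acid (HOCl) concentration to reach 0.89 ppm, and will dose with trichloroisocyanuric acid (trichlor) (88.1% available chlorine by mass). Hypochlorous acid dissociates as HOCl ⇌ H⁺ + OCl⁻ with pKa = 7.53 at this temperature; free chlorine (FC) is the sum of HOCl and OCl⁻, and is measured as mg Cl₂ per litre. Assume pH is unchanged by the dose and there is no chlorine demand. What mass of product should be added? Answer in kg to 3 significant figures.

1.40 kg

[OCl⁻]/[HOCl] = 10^(pH − pKa) = 10^(7.59 − 7.53) = 1.148; fraction as HOCl = 1/(1 + 1.148) = 0.4655.
Free chlorine required for 0.89 ppm HOCl: 0.89 / 0.4655 = 1.912 ppm.
FC to add: 1.912 − 0.5 = 1.412 mg/L as Cl₂.
Cl₂ equivalent: 1.412 mg/L × 871,000 L = 1230 g.
Product at 88.1% available Cl: 1230 / 0.881 = 1396 g.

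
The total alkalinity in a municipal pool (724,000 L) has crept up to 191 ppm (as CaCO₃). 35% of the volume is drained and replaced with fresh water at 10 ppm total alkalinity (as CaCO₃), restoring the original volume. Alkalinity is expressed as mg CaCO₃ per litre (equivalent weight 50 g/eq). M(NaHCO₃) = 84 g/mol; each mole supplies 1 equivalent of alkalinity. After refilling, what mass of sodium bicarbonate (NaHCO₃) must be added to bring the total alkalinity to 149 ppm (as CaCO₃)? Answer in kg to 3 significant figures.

After draining 35% and refilling: 191 × 0.65 + 10 × 0.35 = 127.65 ppm.
Deficit to target: 149 − 127.65 = 21.35 mg/L.
As CaCO₃: 21.35 mg/L × 724,000 L = 15,460 g; ÷ 50 g/eq ÷ 1 = 309.1 mol NaHCO₃.
Mass: 309.1 × 84 = 25,970 g.

26.0 kg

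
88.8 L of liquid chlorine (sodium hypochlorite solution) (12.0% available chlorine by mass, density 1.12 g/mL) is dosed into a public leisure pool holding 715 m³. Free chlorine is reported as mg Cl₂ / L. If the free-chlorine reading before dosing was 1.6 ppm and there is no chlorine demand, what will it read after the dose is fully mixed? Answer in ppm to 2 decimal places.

18.29 ppm

Volume: 715 m³ = 715,000 L.
Mass of solution: 88.8 L × 1000 mL/L × 1.12 g/mL = 99,460 g.
Available chlorine delivered: 99,460 g × 0.12 = 11,930 g as Cl₂.
Concentration rise: 11,930 g / 715,000 L = 16.69 mg/L = 16.69 ppm.
Final FC: 1.6 + 16.69 = 18.29 ppm.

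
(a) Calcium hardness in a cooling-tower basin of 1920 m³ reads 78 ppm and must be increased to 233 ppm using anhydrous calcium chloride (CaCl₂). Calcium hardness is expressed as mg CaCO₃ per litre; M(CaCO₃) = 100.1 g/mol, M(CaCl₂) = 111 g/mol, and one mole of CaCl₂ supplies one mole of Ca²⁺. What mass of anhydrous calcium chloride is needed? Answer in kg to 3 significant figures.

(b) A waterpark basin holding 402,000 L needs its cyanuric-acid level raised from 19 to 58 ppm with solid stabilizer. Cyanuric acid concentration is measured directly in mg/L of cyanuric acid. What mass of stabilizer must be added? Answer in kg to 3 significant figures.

(a) 330 kg; (b) 15.7 kg

(a) Volume: 1920 m³ = 1,920,000 L.
(a) Hardness to add: (233 − 78) = 155 mg/L as CaCO₃ × 1,920,000 L = 297,600 g as CaCO₃.
(a) Moles of Ca²⁺ (1 mol Ca²⁺ ≡ 1 mol CaCO₃): 297,600 / 100.1 g/mol = 2973 mol.
(a) Mass of CaCl₂: 2973 × 111 = 330,000 g.

(b) CYA to add: (58 − 19) = 39 mg/L × 402,000 L = 15,680 g cyanuric acid.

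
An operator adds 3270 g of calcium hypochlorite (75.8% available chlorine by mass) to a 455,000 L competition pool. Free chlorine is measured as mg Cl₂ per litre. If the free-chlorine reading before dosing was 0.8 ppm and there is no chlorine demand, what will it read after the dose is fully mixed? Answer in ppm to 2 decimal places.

Available chlorine delivered: 3270 g × 0.758 = 2479 g as Cl₂.
Concentration rise: 2479 g / 455,000 L = 5.448 mg/L = 5.45 ppm.
Final FC: 0.8 + 5.45 = 6.25 ppm.

6.25 ppm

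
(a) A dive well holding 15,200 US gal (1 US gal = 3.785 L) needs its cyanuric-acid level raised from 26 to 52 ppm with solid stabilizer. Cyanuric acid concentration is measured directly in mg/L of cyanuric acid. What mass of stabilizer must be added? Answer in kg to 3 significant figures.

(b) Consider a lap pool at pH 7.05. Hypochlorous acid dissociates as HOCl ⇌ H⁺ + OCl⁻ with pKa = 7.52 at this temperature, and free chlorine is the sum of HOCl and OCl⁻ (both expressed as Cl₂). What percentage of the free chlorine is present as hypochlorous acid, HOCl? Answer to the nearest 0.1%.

(a) 1.50 kg; (b) 74.7%

(a) Volume: 15,200 US gal × 3.785 L/gal = 57,532 L.
(a) CYA to add: (52 − 26) = 26 mg/L × 57,532 L = 1496 g cyanuric acid.

(b) [OCl⁻]/[HOCl] = 10^(pH − pKa) = 10^(7.05 − 7.52) = 10^-0.47 = 0.3388.
(b) Fraction as HOCl = 1 / (1 + 0.3388) = 0.7469.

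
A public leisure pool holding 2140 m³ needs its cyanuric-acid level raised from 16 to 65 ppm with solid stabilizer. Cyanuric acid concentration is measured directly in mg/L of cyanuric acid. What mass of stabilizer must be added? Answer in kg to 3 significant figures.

105 kg

Volume: 2140 m³ = 2,140,000 L.
CYA to add: (65 − 16) = 49 mg/L × 2,140,000 L = 104,900 g cyanuric acid.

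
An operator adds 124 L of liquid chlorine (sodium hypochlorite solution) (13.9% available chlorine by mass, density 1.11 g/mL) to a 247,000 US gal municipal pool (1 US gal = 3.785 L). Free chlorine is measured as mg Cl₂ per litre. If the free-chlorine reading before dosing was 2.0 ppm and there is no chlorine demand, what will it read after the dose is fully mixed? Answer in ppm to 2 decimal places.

22.46 ppm

Volume: 247,000 US gal × 3.785 L/gal = 934,895 L.
Mass of solution: 124 L × 1000 mL/L × 1.11 g/mL = 137,600 g.
Available chlorine delivered: 137,600 g × 0.139 = 19,130 g as Cl₂.
Concentration rise: 19,130 g / 934,895 L = 20.46 mg/L = 20.46 ppm.
Final FC: 2.0 + 20.46 = 22.46 ppm.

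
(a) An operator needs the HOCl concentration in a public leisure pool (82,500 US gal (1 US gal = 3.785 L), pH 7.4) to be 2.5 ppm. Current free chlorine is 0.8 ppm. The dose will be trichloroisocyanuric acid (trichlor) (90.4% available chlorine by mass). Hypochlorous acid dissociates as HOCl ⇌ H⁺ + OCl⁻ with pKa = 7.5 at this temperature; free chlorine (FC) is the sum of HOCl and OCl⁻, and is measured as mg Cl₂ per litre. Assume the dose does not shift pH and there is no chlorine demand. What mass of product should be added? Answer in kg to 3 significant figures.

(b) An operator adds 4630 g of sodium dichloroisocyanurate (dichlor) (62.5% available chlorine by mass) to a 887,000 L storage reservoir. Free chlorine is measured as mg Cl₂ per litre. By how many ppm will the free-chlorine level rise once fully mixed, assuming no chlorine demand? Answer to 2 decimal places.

(a) 1.27 kg; (b) 3.26 ppm

(a) Volume: 82,500 US gal × 3.785 L/gal = 312,262 L.
(a) [OCl⁻]/[HOCl] = 10^(pH − pKa) = 10^(7.4 − 7.5) = 0.7943; fraction as HOCl = 1/(1 + 0.7943) = 0.5573.
(a) Free chlorine required for 2.5 ppm HOCl: 2.5 / 0.5573 = 4.486 ppm.
(a) FC to add: 4.486 − 0.8 = 3.686 mg/L as Cl₂.
(a) Cl₂ equivalent: 3.686 mg/L × 312,262 L = 1151 g.
(a) Product at 90.4% available Cl: 1151 / 0.904 = 1273 g.

(b) Available chlorine delivered: 4630 g × 0.625 = 2894 g as Cl₂.
(b) Concentration rise: 2894 g / 887,000 L = 3.262 mg/L = 3.26 ppm.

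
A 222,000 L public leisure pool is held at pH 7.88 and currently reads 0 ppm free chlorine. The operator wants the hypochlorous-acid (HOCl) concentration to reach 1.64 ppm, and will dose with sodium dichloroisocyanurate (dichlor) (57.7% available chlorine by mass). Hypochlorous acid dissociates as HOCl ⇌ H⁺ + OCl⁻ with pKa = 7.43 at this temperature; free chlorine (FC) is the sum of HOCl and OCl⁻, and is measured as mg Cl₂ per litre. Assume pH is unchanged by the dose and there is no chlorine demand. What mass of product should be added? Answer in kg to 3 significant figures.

2.41 kg

[OCl⁻]/[HOCl] = 10^(pH − pKa) = 10^(7.88 − 7.43) = 2.818; fraction as HOCl = 1/(1 + 2.818) = 0.2619.
Free chlorine required for 1.64 ppm HOCl: 1.64 / 0.2619 = 6.262 ppm.
FC to add: 6.262 − 0 = 6.262 mg/L as Cl₂.
Cl₂ equivalent: 6.262 mg/L × 222,000 L = 1390 g.
Product at 57.7% available Cl: 1390 / 0.577 = 2409 g.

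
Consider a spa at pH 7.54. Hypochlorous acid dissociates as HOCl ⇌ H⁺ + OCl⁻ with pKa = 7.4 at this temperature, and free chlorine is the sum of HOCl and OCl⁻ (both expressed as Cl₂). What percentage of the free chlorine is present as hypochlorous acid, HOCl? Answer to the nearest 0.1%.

42.0%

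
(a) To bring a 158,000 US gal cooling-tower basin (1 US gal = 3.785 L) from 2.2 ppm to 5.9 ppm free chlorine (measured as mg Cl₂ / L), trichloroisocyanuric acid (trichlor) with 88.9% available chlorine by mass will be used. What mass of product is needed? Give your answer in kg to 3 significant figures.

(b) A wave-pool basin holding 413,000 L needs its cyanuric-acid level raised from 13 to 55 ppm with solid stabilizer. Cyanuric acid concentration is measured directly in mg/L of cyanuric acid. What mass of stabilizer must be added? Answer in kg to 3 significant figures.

(a) Volume: 158,000 US gal × 3.785 L/gal = 598,030 L.
(a) Chlorine deficit: 5.9 − 2.2 = 3.7 ppm = 3.7 mg/L as Cl₂.
(a) Cl₂ equivalent needed: 3.7 mg/L × 598,030 L = 2,213,000 mg = 2213 g.
(a) Product at 88.9% available chlorine: 2213 / 0.889 = 2489 g.

(b) CYA to add: (55 − 13) = 42 mg/L × 413,000 L = 17,350 g cyanuric acid.

(a) 2.49 kg; (b) 17.3 kg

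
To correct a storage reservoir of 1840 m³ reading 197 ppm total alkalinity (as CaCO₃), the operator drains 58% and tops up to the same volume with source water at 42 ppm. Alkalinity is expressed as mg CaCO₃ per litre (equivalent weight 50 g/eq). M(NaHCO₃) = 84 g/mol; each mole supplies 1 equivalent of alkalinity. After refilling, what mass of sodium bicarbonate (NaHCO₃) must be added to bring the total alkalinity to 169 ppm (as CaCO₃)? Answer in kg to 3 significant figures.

191 kg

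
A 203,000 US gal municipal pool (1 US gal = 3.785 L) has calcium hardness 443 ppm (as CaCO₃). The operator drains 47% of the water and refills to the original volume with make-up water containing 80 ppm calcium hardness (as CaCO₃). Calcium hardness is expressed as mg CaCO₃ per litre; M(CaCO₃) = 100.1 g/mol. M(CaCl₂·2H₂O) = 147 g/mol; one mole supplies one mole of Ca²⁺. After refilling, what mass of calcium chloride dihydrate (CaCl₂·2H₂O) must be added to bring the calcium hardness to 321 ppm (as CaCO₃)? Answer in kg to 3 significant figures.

54.8 kg

Volume: 203,000 US gal × 3.785 L/gal = 768,355 L.
After draining 47% and refilling: 443 × 0.53 + 80 × 0.47 = 272.39 ppm.
Deficit to target: 321 − 272.39 = 48.61 mg/L.
As CaCO₃: 48.61 mg/L × 768,355 L = 37,350 g; ÷ 100.1 = 373.1 mol Ca²⁺.
Mass: 373.1 × 147 = 54,850 g.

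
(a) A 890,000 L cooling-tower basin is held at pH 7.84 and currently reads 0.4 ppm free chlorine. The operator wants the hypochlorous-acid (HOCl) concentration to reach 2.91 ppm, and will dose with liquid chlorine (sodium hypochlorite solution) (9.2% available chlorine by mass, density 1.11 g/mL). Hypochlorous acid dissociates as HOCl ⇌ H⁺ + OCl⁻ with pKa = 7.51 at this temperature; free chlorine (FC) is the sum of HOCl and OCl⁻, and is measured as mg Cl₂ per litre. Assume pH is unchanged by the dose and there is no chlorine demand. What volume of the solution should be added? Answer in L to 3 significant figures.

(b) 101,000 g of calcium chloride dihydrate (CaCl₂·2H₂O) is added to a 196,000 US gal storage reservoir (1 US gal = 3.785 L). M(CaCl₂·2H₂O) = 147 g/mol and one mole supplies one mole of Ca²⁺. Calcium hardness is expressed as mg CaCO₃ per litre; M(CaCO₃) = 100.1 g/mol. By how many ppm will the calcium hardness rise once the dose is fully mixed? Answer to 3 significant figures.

(a) [OCl⁻]/[HOCl] = 10^(pH − pKa) = 10^(7.84 − 7.51) = 2.138; fraction as HOCl = 1/(1 + 2.138) = 0.3187.
(a) Free chlorine required for 2.91 ppm HOCl: 2.91 / 0.3187 = 9.131 ppm.
(a) FC to add: 9.131 − 0.4 = 8.731 mg/L as Cl₂.
(a) Cl₂ equivalent: 8.731 mg/L × 890,000 L = 7771 g.
(a) Product at 9.2% available Cl: 7771 / 0.092 = 84,470 g.
(a) Volume: 84,470 g ÷ 1.11 g/mL = 76,100 mL.

(b) Volume: 196,000 US gal × 3.785 L/gal = 741,860 L.
(b) Moles of Ca²⁺: 101,000 g ÷ 147 g/mol = 687.1 mol.
(b) As CaCO₃: 687.1 mol × 100.1 g/mol = 68,780 g.
(b) Rise: 68,780 g / 741,860 L × 1000 = 92.71 mg/L.

(a) 76.1 L; (b) 92.7 ppm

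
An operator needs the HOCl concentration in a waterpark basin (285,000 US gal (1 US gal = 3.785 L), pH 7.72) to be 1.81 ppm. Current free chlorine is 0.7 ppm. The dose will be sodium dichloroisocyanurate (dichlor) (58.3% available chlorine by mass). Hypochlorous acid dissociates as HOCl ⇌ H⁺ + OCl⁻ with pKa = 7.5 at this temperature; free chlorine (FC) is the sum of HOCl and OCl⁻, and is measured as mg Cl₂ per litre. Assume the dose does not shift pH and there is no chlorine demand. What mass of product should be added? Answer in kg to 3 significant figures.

7.61 kg

Volume: 285,000 US gal × 3.785 L/gal = 1,078,725 L.
[OCl⁻]/[HOCl] = 10^(pH − pKa) = 10^(7.72 − 7.5) = 1.66; fraction as HOCl = 1/(1 + 1.66) = 0.376.
Free chlorine required for 1.81 ppm HOCl: 1.81 / 0.376 = 4.814 ppm.
FC to add: 4.814 − 0.7 = 4.114 mg/L as Cl₂.
Cl₂ equivalent: 4.114 mg/L × 1,078,725 L = 4438 g.
Product at 58.3% available Cl: 4438 / 0.583 = 7612 g.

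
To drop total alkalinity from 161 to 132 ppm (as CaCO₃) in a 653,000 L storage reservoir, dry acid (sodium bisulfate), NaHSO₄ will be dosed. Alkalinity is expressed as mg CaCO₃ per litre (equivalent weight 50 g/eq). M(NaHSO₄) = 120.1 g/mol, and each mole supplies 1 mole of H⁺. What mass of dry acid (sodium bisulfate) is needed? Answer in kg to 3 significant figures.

45.5 kg

Alkalinity to neutralize: (161 − 132) = 29 mg/L as CaCO₃ × 653,000 L = 18,940 g as CaCO₃.
Equivalents of H⁺ required: 18,940 ÷ 50 g/eq = 378.7 eq = 378.7 mol NaHSO₄.
Mass of NaHSO₄: 378.7 × 120.1 = 45,490 g.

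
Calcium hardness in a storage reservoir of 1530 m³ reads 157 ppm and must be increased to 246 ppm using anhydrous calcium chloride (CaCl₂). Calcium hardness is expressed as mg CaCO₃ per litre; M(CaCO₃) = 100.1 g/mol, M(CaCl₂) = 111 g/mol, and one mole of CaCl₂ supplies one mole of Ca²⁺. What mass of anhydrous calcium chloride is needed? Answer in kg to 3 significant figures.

151 kg

Volume: 1530 m³ = 1,530,000 L.
Hardness to add: (246 − 157) = 89 mg/L as CaCO₃ × 1,530,000 L = 136,200 g as CaCO₃.
Moles of Ca²⁺ (1 mol Ca²⁺ ≡ 1 mol CaCO₃): 136,200 / 100.1 g/mol = 1360 mol.
Mass of CaCl₂: 1360 × 111 = 151,000 g.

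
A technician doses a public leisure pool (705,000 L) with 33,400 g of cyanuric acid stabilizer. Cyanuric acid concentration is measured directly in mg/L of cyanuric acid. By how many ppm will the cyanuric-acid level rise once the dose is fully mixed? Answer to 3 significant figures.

47.4 ppm

Rise: 33,400 g / 705,000 L × 1000 = 47.38 mg/L.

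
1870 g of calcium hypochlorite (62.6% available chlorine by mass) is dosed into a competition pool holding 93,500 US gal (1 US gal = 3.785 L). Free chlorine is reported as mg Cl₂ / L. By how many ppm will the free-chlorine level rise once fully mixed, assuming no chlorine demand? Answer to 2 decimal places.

3.31 ppm

Volume: 93,500 US gal × 3.785 L/gal = 353,898 L.
Available chlorine delivered: 1870 g × 0.626 = 1171 g as Cl₂.
Concentration rise: 1171 g / 353,898 L = 3.308 mg/L = 3.31 ppm.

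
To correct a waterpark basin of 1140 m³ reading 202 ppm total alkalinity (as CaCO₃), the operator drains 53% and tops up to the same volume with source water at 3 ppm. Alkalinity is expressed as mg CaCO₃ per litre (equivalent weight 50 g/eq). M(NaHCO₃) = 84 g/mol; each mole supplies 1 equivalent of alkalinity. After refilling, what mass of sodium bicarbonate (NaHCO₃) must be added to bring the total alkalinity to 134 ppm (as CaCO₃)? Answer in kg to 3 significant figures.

Volume: 1140 m³ = 1,140,000 L.
After draining 53% and refilling: 202 × 0.47 + 3 × 0.53 = 96.53 ppm.
Deficit to target: 134 − 96.53 = 37.47 mg/L.
As CaCO₃: 37.47 mg/L × 1,140,000 L = 42,720 g; ÷ 50 g/eq ÷ 1 = 854.3 mol NaHCO₃.
Mass: 854.3 × 84 = 71,760 g.

71.8 kg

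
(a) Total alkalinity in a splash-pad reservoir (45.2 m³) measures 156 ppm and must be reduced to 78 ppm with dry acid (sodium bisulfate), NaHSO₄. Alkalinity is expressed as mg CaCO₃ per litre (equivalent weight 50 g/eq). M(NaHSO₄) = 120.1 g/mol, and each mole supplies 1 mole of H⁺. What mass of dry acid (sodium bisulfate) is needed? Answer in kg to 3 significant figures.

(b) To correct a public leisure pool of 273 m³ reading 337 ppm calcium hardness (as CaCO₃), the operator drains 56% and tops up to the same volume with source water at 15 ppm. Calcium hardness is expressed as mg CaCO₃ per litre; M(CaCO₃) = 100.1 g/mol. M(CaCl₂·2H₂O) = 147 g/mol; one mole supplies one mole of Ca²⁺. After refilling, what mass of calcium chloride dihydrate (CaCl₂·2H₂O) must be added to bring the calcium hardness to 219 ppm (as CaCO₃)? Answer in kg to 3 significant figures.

(a) 8.47 kg; (b) 25.0 kg

(a) Volume: 45.2 m³ = 45,200 L.
(a) Alkalinity to neutralize: (156 − 78) = 78 mg/L as CaCO₃ × 45,200 L = 3526 g as CaCO₃.
(a) Equivalents of H⁺ required: 3526 ÷ 50 g/eq = 70.51 eq = 70.51 mol NaHSO₄.
(a) Mass of NaHSO₄: 70.51 × 120.1 = 8468 g.

(b) Volume: 273 m³ = 273,000 L.
(b) After draining 56% and refilling: 337 × 0.44 + 15 × 0.56 = 156.68 ppm.
(b) Deficit to target: 219 − 156.68 = 62.32 mg/L.
(b) As CaCO₃: 62.32 mg/L × 273,000 L = 17,010 g; ÷ 100.1 = 170 mol Ca²⁺.
(b) Mass: 170 × 147 = 24,980 g.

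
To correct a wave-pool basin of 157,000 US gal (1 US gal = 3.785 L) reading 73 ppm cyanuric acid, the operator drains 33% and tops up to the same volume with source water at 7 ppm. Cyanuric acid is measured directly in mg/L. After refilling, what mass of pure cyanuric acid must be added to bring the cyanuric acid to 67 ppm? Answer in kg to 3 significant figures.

9.38 kg

Volume: 157,000 US gal × 3.785 L/gal = 594,245 L.
After draining 33% and refilling: 73 × 0.67 + 7 × 0.33 = 51.22 ppm.
Deficit to target: 67 − 51.22 = 15.78 mg/L.
Mass: 15.78 mg/L × 594,245 L = 9377 g cyanuric acid.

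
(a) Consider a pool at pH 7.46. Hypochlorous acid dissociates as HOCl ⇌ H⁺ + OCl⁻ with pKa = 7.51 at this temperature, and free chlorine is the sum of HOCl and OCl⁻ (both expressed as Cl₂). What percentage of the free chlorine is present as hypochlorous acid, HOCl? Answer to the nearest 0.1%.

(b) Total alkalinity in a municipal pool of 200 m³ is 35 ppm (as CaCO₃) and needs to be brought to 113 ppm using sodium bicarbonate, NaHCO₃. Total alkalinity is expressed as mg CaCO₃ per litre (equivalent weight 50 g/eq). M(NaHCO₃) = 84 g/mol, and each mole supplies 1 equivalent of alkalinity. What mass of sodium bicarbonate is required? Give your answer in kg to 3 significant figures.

(a) [OCl⁻]/[HOCl] = 10^(pH − pKa) = 10^(7.46 − 7.51) = 10^-0.05 = 0.8913.
(a) Fraction as HOCl = 1 / (1 + 0.8913) = 0.5288.

(b) Volume: 200 m³ = 200,000 L.
(b) Alkalinity to add: (113 − 35) = 78 mg/L as CaCO₃ × 200,000 L = 15,600 g as CaCO₃.
(b) Equivalents: 15,600 g ÷ 50 g/eq = 312 eq.
(b) NaHCO₃ supplies 1 eq per mole → 312 mol.
(b) Mass: 312 mol × 84 g/mol = 26,210 g.

(a) 52.9%; (b) 26.2 kg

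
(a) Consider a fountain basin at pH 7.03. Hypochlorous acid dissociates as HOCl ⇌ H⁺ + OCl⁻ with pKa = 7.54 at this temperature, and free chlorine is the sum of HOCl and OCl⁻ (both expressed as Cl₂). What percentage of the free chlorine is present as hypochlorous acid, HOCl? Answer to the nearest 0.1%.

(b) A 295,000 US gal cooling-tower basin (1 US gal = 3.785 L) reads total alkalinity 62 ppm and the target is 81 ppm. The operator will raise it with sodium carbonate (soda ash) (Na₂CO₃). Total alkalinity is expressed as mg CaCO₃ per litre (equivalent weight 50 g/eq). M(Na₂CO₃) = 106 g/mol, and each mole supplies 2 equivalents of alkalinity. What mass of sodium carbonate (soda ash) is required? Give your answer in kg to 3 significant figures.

(a) 76.4%; (b) 22.5 kg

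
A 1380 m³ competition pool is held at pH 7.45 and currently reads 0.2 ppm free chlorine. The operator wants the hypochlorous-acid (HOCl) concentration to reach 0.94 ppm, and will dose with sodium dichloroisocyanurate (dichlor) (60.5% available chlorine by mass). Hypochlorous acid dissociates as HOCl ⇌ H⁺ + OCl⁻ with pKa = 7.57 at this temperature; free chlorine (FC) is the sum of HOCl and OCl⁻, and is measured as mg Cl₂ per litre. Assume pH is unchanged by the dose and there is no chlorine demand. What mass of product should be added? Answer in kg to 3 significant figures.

Volume: 1380 m³ = 1,380,000 L.
[OCl⁻]/[HOCl] = 10^(pH − pKa) = 10^(7.45 − 7.57) = 0.7586; fraction as HOCl = 1/(1 + 0.7586) = 0.5686.
Free chlorine required for 0.94 ppm HOCl: 0.94 / 0.5686 = 1.653 ppm.
FC to add: 1.653 − 0.2 = 1.453 mg/L as Cl₂.
Cl₂ equivalent: 1.453 mg/L × 1,380,000 L = 2005 g.
Product at 60.5% available Cl: 2005 / 0.605 = 3314 g.

3.31 kg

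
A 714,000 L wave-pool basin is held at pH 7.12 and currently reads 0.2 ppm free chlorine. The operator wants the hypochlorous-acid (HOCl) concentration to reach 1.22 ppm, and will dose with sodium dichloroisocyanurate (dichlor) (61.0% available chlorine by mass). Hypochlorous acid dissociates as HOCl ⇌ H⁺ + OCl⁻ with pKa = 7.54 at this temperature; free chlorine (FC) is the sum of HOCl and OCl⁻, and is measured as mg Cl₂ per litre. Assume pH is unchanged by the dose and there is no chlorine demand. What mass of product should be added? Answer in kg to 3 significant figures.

1.74 kg

[OCl⁻]/[HOCl] = 10^(pH − pKa) = 10^(7.12 − 7.54) = 0.3802; fraction as HOCl = 1/(1 + 0.3802) = 0.7245.
Free chlorine required for 1.22 ppm HOCl: 1.22 / 0.7245 = 1.684 ppm.
FC to add: 1.684 − 0.2 = 1.484 mg/L as Cl₂.
Cl₂ equivalent: 1.484 mg/L × 714,000 L = 1059 g.
Product at 61.0% available Cl: 1059 / 0.61 = 1737 g.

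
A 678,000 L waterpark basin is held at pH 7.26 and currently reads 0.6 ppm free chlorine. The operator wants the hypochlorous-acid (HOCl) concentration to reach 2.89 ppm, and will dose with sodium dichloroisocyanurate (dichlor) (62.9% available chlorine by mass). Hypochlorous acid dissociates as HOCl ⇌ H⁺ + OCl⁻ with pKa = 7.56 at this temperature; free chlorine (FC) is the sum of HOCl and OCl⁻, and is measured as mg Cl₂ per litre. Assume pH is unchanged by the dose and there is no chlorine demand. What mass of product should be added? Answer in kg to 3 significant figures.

4.03 kg

[OCl⁻]/[HOCl] = 10^(pH − pKa) = 10^(7.26 − 7.56) = 0.5012; fraction as HOCl = 1/(1 + 0.5012) = 0.6661.
Free chlorine required for 2.89 ppm HOCl: 2.89 / 0.6661 = 4.338 ppm.
FC to add: 4.338 − 0.6 = 3.738 mg/L as Cl₂.
Cl₂ equivalent: 3.738 mg/L × 678,000 L = 2535 g.
Product at 62.9% available Cl: 2535 / 0.629 = 4030 g.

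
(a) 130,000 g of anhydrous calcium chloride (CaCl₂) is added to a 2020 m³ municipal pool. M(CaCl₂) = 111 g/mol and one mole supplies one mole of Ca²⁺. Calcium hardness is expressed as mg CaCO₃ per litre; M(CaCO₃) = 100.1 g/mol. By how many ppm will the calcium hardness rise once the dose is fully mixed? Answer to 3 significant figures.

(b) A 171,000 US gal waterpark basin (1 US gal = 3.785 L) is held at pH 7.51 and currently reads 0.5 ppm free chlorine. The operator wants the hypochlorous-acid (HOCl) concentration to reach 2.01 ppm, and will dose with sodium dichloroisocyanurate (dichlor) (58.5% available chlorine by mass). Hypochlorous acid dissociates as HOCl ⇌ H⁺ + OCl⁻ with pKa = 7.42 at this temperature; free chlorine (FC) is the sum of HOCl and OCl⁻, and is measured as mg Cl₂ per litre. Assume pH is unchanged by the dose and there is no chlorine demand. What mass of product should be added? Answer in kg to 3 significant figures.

(a) 58.0 ppm; (b) 4.41 kg

(a) Volume: 2020 m³ = 2,020,000 L.
(a) Moles of Ca²⁺: 130,000 g ÷ 111 g/mol = 1171 mol.
(a) As CaCO₃: 1171 mol × 100.1 g/mol = 117,200 g.
(a) Rise: 117,200 g / 2,020,000 L × 1000 = 58.04 mg/L.

(b) Volume: 171,000 US gal × 3.785 L/gal = 647,235 L.
(b) [OCl⁻]/[HOCl] = 10^(pH − pKa) = 10^(7.51 − 7.42) = 1.23; fraction as HOCl = 1/(1 + 1.23) = 0.4484.
(b) Free chlorine required for 2.01 ppm HOCl: 2.01 / 0.4484 = 4.483 ppm.
(b) FC to add: 4.483 − 0.5 = 3.983 mg/L as Cl₂.
(b) Cl₂ equivalent: 3.983 mg/L × 647,235 L = 2578 g.
(b) Product at 58.5% available Cl: 2578 / 0.585 = 4407 g.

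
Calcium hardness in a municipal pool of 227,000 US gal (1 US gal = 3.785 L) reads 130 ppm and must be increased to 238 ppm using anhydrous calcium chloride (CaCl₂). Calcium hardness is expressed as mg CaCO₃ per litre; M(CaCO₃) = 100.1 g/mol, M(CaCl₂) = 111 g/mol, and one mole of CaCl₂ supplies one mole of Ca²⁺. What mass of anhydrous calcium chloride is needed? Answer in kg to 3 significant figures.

Volume: 227,000 US gal × 3.785 L/gal = 859,195 L.
Hardness to add: (238 − 130) = 108 mg/L as CaCO₃ × 859,195 L = 92,790 g as CaCO₃.
Moles of Ca²⁺ (1 mol Ca²⁺ ≡ 1 mol CaCO₃): 92,790 / 100.1 g/mol = 927 mol.
Mass of CaCl₂: 927 × 111 = 102,900 g.

103 kg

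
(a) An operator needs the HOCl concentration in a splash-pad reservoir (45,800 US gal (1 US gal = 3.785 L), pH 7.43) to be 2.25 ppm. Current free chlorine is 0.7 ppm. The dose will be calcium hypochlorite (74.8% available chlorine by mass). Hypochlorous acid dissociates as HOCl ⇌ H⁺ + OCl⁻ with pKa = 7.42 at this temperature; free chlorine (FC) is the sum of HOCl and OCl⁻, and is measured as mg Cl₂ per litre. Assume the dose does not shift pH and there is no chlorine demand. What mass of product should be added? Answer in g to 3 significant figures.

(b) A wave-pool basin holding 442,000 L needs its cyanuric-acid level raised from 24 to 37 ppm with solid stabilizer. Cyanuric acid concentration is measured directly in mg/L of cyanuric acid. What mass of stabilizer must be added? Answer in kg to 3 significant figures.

(a) Volume: 45,800 US gal × 3.785 L/gal = 173,353 L.
(a) [OCl⁻]/[HOCl] = 10^(pH − pKa) = 10^(7.43 − 7.42) = 1.023; fraction as HOCl = 1/(1 + 1.023) = 0.4942.
(a) Free chlorine required for 2.25 ppm HOCl: 2.25 / 0.4942 = 4.552 ppm.
(a) FC to add: 4.552 − 0.7 = 3.852 mg/L as Cl₂.
(a) Cl₂ equivalent: 3.852 mg/L × 173,353 L = 667.8 g.
(a) Product at 74.8% available Cl: 667.8 / 0.748 = 892.8 g.

(b) CYA to add: (37 − 24) = 13 mg/L × 442,000 L = 5746 g cyanuric acid.

(a) 893 g; (b) 5.75 kg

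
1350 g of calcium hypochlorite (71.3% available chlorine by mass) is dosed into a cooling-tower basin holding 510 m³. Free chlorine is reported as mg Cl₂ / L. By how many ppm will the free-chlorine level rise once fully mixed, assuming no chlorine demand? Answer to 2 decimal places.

Volume: 510 m³ = 510,000 L.
Available chlorine delivered: 1350 g × 0.713 = 962.5 g as Cl₂.
Concentration rise: 962.5 g / 510,000 L = 1.887 mg/L = 1.89 ppm.

1.89 ppm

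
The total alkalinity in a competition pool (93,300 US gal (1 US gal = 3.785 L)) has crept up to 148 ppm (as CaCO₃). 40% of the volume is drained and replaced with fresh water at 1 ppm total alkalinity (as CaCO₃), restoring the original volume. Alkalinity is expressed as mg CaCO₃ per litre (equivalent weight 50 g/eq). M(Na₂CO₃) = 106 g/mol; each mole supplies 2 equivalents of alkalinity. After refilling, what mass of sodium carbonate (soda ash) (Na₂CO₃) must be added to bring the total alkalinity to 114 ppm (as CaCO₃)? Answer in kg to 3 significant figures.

Volume: 93,300 US gal × 3.785 L/gal = 353,140 L.
After draining 40% and refilling: 148 × 0.60 + 1 × 0.40 = 89.2 ppm.
Deficit to target: 114 − 89.2 = 24.8 mg/L.
As CaCO₃: 24.8 mg/L × 353,140 L = 8758 g; ÷ 50 g/eq ÷ 2 = 87.58 mol Na₂CO₃.
Mass: 87.58 × 106 = 9283 g.

9.28 kg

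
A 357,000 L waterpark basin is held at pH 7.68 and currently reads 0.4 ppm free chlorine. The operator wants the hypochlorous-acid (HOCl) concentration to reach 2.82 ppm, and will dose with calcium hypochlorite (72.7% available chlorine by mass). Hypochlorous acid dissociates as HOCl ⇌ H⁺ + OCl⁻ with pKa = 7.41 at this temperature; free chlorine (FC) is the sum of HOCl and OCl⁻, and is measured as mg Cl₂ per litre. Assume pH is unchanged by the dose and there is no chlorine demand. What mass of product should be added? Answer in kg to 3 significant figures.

3.77 kg

[OCl⁻]/[HOCl] = 10^(pH − pKa) = 10^(7.68 − 7.41) = 1.862; fraction as HOCl = 1/(1 + 1.862) = 0.3494.
Free chlorine required for 2.82 ppm HOCl: 2.82 / 0.3494 = 8.071 ppm.
FC to add: 8.071 − 0.4 = 7.671 mg/L as Cl₂.
Cl₂ equivalent: 7.671 mg/L × 357,000 L = 2739 g.
Product at 72.7% available Cl: 2739 / 0.727 = 3767 g.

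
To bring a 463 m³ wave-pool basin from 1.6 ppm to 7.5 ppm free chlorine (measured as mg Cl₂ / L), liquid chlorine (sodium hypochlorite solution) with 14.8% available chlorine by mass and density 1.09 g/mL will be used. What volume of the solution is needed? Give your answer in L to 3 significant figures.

16.9 L

Volume: 463 m³ = 463,000 L.
Chlorine deficit: 7.5 − 1.6 = 5.9 ppm = 5.9 mg/L as Cl₂.
Cl₂ equivalent needed: 5.9 mg/L × 463,000 L = 2,732,000 mg = 2732 g.
Product at 14.8% available chlorine: 2732 / 0.148 = 18,460 g.
Volume at density 1.09 g/mL: 18,460 g ÷ 1.09 g/mL = 16,930 mL.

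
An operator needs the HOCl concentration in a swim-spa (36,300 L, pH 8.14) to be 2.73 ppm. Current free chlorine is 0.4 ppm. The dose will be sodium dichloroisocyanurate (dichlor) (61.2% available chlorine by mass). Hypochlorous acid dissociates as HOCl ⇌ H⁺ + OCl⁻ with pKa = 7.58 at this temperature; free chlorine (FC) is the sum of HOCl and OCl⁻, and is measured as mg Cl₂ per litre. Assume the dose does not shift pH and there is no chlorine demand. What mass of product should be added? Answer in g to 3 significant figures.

726 g

[OCl⁻]/[HOCl] = 10^(pH − pKa) = 10^(8.14 − 7.58) = 3.631; fraction as HOCl = 1/(1 + 3.631) = 0.2159.
Free chlorine required for 2.73 ppm HOCl: 2.73 / 0.2159 = 12.64 ppm.
FC to add: 12.64 − 0.4 = 12.24 mg/L as Cl₂.
Cl₂ equivalent: 12.24 mg/L × 36,300 L = 444.4 g.
Product at 61.2% available Cl: 444.4 / 0.612 = 726.1 g.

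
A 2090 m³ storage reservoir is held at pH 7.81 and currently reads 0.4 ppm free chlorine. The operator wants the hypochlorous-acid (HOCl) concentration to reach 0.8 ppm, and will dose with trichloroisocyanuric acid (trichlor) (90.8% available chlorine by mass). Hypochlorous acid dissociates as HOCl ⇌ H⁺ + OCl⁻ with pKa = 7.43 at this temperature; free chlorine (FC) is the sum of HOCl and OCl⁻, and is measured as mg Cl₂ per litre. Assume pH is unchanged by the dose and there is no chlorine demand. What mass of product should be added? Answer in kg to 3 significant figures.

5.34 kg

Volume: 2090 m³ = 2,090,000 L.
[OCl⁻]/[HOCl] = 10^(pH − pKa) = 10^(7.81 − 7.43) = 2.399; fraction as HOCl = 1/(1 + 2.399) = 0.2942.
Free chlorine required for 0.8 ppm HOCl: 0.8 / 0.2942 = 2.719 ppm.
FC to add: 2.719 − 0.4 = 2.319 mg/L as Cl₂.
Cl₂ equivalent: 2.319 mg/L × 2,090,000 L = 4847 g.
Product at 90.8% available Cl: 4847 / 0.908 = 5338 g.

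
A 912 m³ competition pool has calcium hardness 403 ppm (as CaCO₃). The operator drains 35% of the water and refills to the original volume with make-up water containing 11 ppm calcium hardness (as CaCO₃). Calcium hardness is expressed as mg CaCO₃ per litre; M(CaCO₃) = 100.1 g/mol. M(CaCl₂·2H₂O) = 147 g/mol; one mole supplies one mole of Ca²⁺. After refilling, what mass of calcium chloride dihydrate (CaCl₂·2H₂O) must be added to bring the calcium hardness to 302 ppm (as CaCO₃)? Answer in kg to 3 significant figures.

Volume: 912 m³ = 912,000 L.
After draining 35% and refilling: 403 × 0.65 + 11 × 0.35 = 265.8 ppm.
Deficit to target: 302 − 265.8 = 36.2 mg/L.
As CaCO₃: 36.2 mg/L × 912,000 L = 33,010 g; ÷ 100.1 = 329.8 mol Ca²⁺.
Mass: 329.8 × 147 = 48,480 g.

48.5 kg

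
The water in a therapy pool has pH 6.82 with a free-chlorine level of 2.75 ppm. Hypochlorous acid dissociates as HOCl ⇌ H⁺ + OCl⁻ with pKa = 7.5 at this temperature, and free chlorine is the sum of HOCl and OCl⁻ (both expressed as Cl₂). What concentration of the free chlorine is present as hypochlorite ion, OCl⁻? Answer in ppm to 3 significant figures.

0.475 ppm

[OCl⁻]/[HOCl] = 10^(pH − pKa) = 10^(6.82 − 7.5) = 10^-0.68 = 0.2089.
Fraction as HOCl = 1 / (1 + 0.2089) = 0.8272.
OCl⁻ = (1 − 0.8272) × 2.75 ppm = 0.4753 ppm.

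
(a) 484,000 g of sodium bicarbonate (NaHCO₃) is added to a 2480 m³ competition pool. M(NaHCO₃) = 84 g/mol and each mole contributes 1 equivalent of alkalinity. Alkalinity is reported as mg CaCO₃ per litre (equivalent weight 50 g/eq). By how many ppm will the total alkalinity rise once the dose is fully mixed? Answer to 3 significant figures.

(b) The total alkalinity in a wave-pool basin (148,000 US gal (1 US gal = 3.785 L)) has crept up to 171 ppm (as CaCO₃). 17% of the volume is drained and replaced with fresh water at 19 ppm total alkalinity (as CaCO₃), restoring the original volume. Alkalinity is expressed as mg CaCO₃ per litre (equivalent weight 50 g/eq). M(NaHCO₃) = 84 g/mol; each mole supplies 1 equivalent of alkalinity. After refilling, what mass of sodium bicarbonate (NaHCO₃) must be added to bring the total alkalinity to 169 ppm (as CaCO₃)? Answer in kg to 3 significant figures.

(a) Volume: 2480 m³ = 2,480,000 L.
(a) Moles of NaHCO₃: 484,000 g ÷ 84 g/mol = 5762 mol → 5762 eq of alkalinity.
(a) As CaCO₃: 5762 eq × 50 g/eq = 288,100 g.
(a) Rise: 288,100 g / 2,480,000 L × 1000 = 116.2 mg/L.

(b) Volume: 148,000 US gal × 3.785 L/gal = 560,180 L.
(b) After draining 17% and refilling: 171 × 0.83 + 19 × 0.17 = 145.16 ppm.
(b) Deficit to target: 169 − 145.16 = 23.84 mg/L.
(b) As CaCO₃: 23.84 mg/L × 560,180 L = 13,350 g; ÷ 50 g/eq ÷ 1 = 267.1 mol NaHCO₃.
(b) Mass: 267.1 × 84 = 22,440 g.

(a) 116 ppm; (b) 22.4 kg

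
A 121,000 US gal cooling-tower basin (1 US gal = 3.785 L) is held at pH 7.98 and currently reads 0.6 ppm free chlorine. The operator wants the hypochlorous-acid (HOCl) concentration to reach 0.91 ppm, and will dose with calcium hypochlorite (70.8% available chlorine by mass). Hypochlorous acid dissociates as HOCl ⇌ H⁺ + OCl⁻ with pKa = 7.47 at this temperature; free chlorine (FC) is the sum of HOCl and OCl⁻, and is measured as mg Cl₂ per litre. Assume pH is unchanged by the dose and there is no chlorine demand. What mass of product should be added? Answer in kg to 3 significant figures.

Volume: 121,000 US gal × 3.785 L/gal = 457,985 L.
[OCl⁻]/[HOCl] = 10^(pH − pKa) = 10^(7.98 − 7.47) = 3.236; fraction as HOCl = 1/(1 + 3.236) = 0.2361.
Free chlorine required for 0.91 ppm HOCl: 0.91 / 0.2361 = 3.855 ppm.
FC to add: 3.855 − 0.6 = 3.255 mg/L as Cl₂.
Cl₂ equivalent: 3.255 mg/L × 457,985 L = 1491 g.
Product at 70.8% available Cl: 1491 / 0.708 = 2105 g.

2.11 kg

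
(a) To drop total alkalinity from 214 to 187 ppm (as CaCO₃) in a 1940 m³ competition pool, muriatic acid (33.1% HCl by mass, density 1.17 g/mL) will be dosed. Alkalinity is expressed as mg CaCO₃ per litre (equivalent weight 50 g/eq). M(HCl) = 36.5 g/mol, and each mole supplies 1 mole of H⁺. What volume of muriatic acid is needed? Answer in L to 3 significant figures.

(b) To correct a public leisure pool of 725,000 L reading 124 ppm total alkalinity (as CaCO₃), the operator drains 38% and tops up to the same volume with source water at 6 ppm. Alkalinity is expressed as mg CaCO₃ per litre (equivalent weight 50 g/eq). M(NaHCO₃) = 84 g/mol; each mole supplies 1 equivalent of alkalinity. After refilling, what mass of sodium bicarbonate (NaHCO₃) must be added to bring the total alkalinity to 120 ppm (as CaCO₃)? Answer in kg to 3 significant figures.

(a) 98.7 L; (b) 49.7 kg

(a) Volume: 1940 m³ = 1,940,000 L.
(a) Alkalinity to neutralize: (214 − 187) = 27 mg/L as CaCO₃ × 1,940,000 L = 52,380 g as CaCO₃.
(a) Equivalents of H⁺ required: 52,380 ÷ 50 g/eq = 1048 eq = 1048 mol HCl.
(a) Mass of HCl: 1048 × 36.5 = 38,240 g.
(a) Mass of 33.1% solution: 38,240 / 0.331 = 115,500 g.
(a) Volume: 115,500 g ÷ 1.17 g/mL = 98,740 mL.

(b) After draining 38% and refilling: 124 × 0.62 + 6 × 0.38 = 79.16 ppm.
(b) Deficit to target: 120 − 79.16 = 40.84 mg/L.
(b) As CaCO₃: 40.84 mg/L × 725,000 L = 29,610 g; ÷ 50 g/eq ÷ 1 = 592.2 mol NaHCO₃.
(b) Mass: 592.2 × 84 = 49,740 g.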